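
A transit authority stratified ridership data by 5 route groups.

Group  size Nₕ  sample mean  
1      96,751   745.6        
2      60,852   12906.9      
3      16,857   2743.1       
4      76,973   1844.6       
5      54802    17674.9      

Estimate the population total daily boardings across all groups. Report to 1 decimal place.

1: 96751·745.6 = 72137545.6
2: 60852·12906.9 = 785410678.8
3: 16857·2743.1 = 46240436.7
4: 76973·1844.6 = 141984395.8
5: 54802·17674.9 = 968619869.8
τ̂ = Σ Nₕx̄ₕ = 2014392926.7.

2014392926.7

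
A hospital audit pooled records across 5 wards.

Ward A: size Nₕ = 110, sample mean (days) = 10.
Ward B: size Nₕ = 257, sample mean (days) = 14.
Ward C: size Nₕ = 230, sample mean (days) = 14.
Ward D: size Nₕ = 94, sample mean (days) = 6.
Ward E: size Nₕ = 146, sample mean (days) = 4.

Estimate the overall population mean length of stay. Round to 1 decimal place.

N = 110 + 257 + 230 + 94 + 146 = 837.
Overall mean = Σ (Nₕ/N)·x̄ₕ — weight by population share, not a simple average.
Σ Nₕx̄ₕ = 110·10 + 257·14 + 230·14 + 94·6 + 146·4 = 1100 + 3598 + 3220 + 564 + 584 = 9066.
Divide by N: 9066 / 837 = 10.832... → 10.8.

10.8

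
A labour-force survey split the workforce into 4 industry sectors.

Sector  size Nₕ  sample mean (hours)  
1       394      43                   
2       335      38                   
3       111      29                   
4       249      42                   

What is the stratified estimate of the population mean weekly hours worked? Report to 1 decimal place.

N = 1089; weights Wₕ = Nₕ/N = (0.3618, 0.3076, 0.1019, 0.2287).
x̄_st = Σ Wₕ·x̄ₕ = 0.3618·43 + 0.3076·38 + 0.1019·29 + 0.2287·42 ≈ 39.806...
→ 39.8.

39.8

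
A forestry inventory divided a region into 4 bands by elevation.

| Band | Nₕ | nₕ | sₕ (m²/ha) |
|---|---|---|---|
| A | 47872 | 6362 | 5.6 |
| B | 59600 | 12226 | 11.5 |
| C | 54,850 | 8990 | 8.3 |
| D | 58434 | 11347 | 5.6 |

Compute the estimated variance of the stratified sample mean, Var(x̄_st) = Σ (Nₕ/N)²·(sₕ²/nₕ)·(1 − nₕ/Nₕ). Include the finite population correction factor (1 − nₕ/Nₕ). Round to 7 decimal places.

0.0013793

N = 220756; Wₕ = Nₕ/N.
band A: (47872/220756)²·5.6²/6362·(1 − 6362/47872) = 0.0002009980
band B: (59600/220756)²·11.5²/12226·(1 − 12226/59600) = 0.0006267186
band C: (54850/220756)²·8.3²/8990·(1 − 8990/54850) = 0.0003955325
band D: (58434/220756)²·5.6²/11347·(1 − 11347/58434) = 0.0001560402
Sum = 0.0013792893 → 0.0013793.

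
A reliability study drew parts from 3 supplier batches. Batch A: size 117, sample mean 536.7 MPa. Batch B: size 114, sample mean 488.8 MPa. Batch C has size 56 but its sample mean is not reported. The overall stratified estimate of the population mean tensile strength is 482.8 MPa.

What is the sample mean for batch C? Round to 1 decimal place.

N = 117 + 114 + 56 = 287.
Overall total = μ·N = 482.8·287 = 138563.6.
Subtract the known strata: 117·536.7 + 114·488.8 = 118517.1.
Remaining total for batch C: 138563.6 − 118517.1 = 20046.5.
Divide by its size: 20046.5 / 56 = 357.973... → 358.0.

358.0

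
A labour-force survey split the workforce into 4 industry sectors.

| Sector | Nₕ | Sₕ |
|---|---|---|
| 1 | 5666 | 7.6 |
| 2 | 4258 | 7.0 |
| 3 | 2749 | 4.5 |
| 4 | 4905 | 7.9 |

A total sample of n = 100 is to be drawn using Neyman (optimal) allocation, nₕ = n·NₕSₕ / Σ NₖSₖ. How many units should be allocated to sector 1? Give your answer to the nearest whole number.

35

Σ NₕSₕ = 5666·7.6 + 4258·7.0 + 2749·4.5 + 4905·7.9 = 123987.6.
Share for 1: 43061.6/123987.6 = 0.34731.
n_1 = 100 × 0.34731 = 34.731... → 35.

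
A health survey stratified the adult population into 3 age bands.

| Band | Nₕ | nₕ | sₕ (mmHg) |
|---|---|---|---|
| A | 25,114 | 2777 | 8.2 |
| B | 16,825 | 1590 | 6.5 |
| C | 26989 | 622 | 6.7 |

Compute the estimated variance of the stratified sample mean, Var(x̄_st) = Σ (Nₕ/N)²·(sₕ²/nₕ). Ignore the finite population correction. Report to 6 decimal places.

0.015862

N = 68928; Wₕ = Nₕ/N.
band A: (25114/68928)²·8.2²/2777 = 0.003214343
band B: (16825/68928)²·6.5²/1590 = 0.001583246
band C: (26989/68928)²·6.7²/622 = 0.011064746
Sum = 0.015862335 → 0.015862.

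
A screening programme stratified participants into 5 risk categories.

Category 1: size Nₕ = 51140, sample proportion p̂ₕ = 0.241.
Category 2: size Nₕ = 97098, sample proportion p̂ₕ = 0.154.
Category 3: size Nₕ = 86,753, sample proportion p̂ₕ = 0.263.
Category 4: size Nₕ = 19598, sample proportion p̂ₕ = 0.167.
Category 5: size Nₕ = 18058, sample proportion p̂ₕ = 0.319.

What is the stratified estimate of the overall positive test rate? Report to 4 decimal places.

N = 51140 + 97098 + 86753 + 19598 + 18058 = 272647.
Overall proportion = Σ (Nₕ/N)·p̂ₕ.
Σ Nₕp̂ₕ = 12324.74 + 14953.092 + 22816.039 + 3272.866 + 5760.502 = 59127.239.
59127.239 / 272647 = 0.216864... → 0.2169.

0.2169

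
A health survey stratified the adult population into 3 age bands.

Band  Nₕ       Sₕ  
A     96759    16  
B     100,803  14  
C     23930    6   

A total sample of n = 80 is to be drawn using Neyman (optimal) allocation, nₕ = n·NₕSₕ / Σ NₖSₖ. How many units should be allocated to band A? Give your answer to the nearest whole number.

40

A: NₕSₕ = 96759·16 = 1548144
B: NₕSₕ = 100803·14 = 1411242
C: NₕSₕ = 23930·6 = 143580
Σ NₕSₕ = 3102966.
n_A = 80·1548144/3102966 = 39.914... → 40.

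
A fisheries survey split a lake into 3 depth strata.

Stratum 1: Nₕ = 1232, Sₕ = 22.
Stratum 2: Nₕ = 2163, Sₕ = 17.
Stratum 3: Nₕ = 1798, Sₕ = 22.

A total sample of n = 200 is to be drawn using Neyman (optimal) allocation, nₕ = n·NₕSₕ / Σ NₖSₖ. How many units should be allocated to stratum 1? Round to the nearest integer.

52

Σ NₕSₕ = 1232·22 + 2163·17 + 1798·22 = 103431.
Share for 1: 27104/103431 = 0.26205.
n_1 = 200 × 0.26205 = 52.410... → 52.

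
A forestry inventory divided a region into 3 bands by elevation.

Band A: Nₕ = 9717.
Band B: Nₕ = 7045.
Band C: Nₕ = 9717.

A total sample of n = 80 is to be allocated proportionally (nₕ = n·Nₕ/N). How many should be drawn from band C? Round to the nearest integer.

29

Share of band C = 9717/26479 = 0.36697.
Allocate 80 × 0.36697 = 29.358... → 29.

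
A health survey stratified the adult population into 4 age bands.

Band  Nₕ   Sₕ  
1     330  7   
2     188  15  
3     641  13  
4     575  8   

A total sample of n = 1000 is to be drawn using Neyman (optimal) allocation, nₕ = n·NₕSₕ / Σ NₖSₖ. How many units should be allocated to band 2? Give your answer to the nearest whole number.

156

1: NₕSₕ = 330·7 = 2310
2: NₕSₕ = 188·15 = 2820
3: NₕSₕ = 641·13 = 8333
4: NₕSₕ = 575·8 = 4600
Σ NₕSₕ = 18063.
n_2 = 1000·2820/18063 = 156.120... → 156.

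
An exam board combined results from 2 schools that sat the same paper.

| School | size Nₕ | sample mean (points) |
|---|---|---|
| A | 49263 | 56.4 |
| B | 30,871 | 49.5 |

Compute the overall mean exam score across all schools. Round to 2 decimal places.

53.74

x̄_st = (Σ Nₕx̄ₕ) / (Σ Nₕ) = (49263·56.4 + 30871·49.5) / 80134
= 4306547.7 / 80134 = 53.7418... → 53.74.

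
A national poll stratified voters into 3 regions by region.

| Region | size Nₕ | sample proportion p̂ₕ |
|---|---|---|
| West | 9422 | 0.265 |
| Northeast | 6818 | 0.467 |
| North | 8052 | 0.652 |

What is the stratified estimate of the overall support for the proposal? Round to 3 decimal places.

N = 9422 + 6818 + 8052 = 24292.
Overall proportion = Σ (Nₕ/N)·p̂ₕ.
Σ Nₕp̂ₕ = 2496.83 + 3184.006 + 5249.904 = 10930.74.
10930.74 / 24292 = 0.44997... → 0.450.

0.450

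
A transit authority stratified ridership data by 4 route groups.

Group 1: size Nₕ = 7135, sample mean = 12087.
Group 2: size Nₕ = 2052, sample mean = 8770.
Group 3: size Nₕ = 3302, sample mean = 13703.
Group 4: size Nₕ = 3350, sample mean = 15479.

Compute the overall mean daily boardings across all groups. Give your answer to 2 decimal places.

N = 15839; weights Wₕ = Nₕ/N = (0.4505, 0.1296, 0.2085, 0.2115).
x̄_st = Σ Wₕ·x̄ₕ = 0.4505·12087 + 0.1296·8770 + 0.2085·13703 + 0.2115·15479 ≈ 12711.5816...
→ 12711.58.

12711.58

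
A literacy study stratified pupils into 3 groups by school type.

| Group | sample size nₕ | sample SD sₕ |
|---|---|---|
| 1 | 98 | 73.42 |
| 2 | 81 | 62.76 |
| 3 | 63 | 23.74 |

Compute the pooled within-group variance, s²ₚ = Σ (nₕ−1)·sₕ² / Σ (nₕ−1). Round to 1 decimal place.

3652.4

Degrees of freedom: 97 + 80 + 62 = 239.
Σ(nₕ−1)sₕ² = 97·5390.4964 + 80·3938.8176 + 62·563.5876 = 872925.99.
s²ₚ = 872925.99 / 239 = 3652.41 → 3652.4.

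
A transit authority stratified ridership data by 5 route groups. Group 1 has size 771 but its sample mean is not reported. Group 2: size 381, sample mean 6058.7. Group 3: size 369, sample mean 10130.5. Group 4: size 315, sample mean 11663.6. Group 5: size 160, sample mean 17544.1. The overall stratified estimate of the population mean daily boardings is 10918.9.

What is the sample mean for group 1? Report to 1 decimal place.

12018.8

N = 771 + 381 + 369 + 315 + 160 = 1996.
Overall total = μ·N = 10918.9·1996 = 21794124.4.
Subtract the known strata: 381·6058.7 + 369·10130.5 + 315·11663.6 + 160·17544.1 = 12527609.2.
Remaining total for group 1: 21794124.4 − 12527609.2 = 9266515.2.
Divide by its size: 9266515.2 / 771 = 12018.826... → 12018.8.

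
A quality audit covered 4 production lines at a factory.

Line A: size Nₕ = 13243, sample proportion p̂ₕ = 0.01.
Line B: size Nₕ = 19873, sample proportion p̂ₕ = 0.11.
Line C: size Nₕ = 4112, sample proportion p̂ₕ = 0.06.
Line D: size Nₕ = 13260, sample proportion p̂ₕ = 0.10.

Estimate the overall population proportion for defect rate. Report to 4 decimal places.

N = 13243 + 19873 + 4112 + 13260 = 50488.
Overall proportion = Σ (Nₕ/N)·p̂ₕ.
Σ Nₕp̂ₕ = 132.43 + 2186.03 + 246.72 + 1326 = 3891.18.
3891.18 / 50488 = 0.077071... → 0.0771.

0.0771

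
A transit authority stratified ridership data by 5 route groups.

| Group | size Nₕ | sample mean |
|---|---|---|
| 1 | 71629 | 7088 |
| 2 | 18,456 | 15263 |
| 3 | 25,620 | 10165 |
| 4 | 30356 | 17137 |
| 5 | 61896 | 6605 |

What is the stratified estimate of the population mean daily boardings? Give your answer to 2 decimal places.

9515.72

N = 71629 + 18456 + 25620 + 30356 + 61896 = 207957.
The stratified mean weights each stratum mean by its population share Nₕ/N.
Σ Nₕx̄ₕ = 71629·7088 + 18456·15263 + 25620·10165 + 30356·17137 + 61896·6605 = 507706352 + 281693928 + 260427300 + 520210772 + 408823080 = 1978861432.
Divide by N: 1978861432 / 207957 = 9515.7241... → 9515.72.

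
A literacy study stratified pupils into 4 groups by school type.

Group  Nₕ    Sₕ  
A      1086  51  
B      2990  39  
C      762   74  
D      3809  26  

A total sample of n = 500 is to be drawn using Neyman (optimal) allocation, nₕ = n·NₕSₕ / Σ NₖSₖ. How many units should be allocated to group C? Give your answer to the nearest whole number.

Σ NₕSₕ = 1086·51 + 2990·39 + 762·74 + 3809·26 = 327418.
Share for C: 56388/327418 = 0.17222.
n_C = 500 × 0.17222 = 86.110... → 86.

86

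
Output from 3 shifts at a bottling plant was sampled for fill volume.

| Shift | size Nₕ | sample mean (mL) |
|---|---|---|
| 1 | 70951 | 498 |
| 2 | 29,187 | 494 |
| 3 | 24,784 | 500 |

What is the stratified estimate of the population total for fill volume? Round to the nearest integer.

62143976

Population total = Σ Nₕ·x̄ₕ (each stratum's size times its mean).
70951·498 + 29187·494 + 24784·500 = 35333598 + 14418378 + 12392000 = 62143976.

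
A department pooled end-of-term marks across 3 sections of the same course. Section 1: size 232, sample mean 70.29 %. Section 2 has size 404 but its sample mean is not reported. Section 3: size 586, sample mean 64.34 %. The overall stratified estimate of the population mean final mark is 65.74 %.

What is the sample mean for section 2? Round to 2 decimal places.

65.16

Σ Nₕx̄ₕ = N·μ, so 404·x̄_2 = 1222·65.74 − (232·70.29 + 586·64.34).
= 80334.28 − 54010.52 = 26323.76.
x̄_2 = 26323.76 / 404 = 65.1578... → 65.16.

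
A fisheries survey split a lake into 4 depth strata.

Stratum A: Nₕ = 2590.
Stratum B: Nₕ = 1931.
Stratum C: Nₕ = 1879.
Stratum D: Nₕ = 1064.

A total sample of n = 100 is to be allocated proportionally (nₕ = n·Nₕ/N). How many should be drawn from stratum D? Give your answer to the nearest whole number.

Share of stratum D = 1064/7464 = 0.14255.
Allocate 100 × 0.14255 = 14.255... → 14.

14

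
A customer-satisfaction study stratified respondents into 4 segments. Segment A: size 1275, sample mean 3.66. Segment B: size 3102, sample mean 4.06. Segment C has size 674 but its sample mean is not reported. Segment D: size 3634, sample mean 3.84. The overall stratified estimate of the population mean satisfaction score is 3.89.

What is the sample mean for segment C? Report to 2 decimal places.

3.81

N = 1275 + 3102 + 674 + 3634 = 8685.
Overall total = μ·N = 3.89·8685 = 33784.65.
Subtract the known strata: 1275·3.66 + 3102·4.06 + 3634·3.84 = 31215.18.
Remaining total for segment C: 33784.65 − 31215.18 = 2569.47.
Divide by its size: 2569.47 / 674 = 3.8123... → 3.81.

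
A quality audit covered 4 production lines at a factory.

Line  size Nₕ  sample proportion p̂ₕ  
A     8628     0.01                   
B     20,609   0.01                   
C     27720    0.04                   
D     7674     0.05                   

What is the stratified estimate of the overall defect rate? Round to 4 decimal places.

0.0276

N = 8628 + 20609 + 27720 + 7674 = 64631.
Overall proportion = Σ (Nₕ/N)·p̂ₕ.
Σ Nₕp̂ₕ = 86.28 + 206.09 + 1108.8 + 383.7 = 1784.87.
1784.87 / 64631 = 0.027616... → 0.0276.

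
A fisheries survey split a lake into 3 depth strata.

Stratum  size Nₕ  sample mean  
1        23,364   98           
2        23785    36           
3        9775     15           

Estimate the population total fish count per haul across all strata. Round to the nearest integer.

3292557

1: 23364·98 = 2289672
2: 23785·36 = 856260
3: 9775·15 = 146625
τ̂ = Σ Nₕx̄ₕ = 3292557.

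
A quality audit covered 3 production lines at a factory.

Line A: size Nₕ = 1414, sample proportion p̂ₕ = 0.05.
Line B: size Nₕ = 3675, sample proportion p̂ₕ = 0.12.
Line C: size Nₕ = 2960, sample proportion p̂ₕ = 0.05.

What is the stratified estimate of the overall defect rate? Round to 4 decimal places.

0.0820

Wₕ = Nₕ/N with N = 8049: 0.1757, 0.4566, 0.3677.
p̂_st = 0.1757·0.05 + 0.4566·0.12 + 0.3677·0.05 ≈ 0.081960... → 0.0820.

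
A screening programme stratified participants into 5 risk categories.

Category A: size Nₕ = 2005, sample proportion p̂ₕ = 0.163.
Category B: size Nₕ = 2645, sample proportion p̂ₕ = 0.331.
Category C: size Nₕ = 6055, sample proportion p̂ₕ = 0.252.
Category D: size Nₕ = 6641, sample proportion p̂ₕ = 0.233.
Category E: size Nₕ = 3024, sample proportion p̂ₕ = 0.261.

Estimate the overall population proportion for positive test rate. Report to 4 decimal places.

Wₕ = Nₕ/N with N = 20370: 0.0984, 0.1298, 0.2973, 0.3260, 0.1485.
p̂_st = 0.0984·0.163 + 0.1298·0.331 + 0.2973·0.252 + 0.3260·0.233 + 0.1485·0.261 ≈ 0.248640... → 0.2486.

0.2486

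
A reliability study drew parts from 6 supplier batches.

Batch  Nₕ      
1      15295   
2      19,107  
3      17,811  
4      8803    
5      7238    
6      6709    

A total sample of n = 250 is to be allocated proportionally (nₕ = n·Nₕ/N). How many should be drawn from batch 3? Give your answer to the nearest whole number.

59

Share of batch 3 = 17811/74963 = 0.23760.
Allocate 250 × 0.23760 = 59.399... → 59.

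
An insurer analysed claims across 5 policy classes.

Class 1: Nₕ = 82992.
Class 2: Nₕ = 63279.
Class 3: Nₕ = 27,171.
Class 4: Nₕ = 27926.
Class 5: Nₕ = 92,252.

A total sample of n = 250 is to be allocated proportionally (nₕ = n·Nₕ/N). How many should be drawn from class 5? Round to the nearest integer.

79

N = 82992 + 63279 + 27171 + 27926 + 92252 = 293620.
n_5 = 250·92252/293620 = 78.547... → 79.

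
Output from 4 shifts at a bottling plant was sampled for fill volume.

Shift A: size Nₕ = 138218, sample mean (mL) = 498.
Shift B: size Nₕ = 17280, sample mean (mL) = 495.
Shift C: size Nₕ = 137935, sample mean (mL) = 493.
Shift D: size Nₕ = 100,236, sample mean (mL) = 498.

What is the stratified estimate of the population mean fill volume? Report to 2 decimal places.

496.12

N = 138218 + 17280 + 137935 + 100236 = 393669.
Overall mean = Σ (Nₕ/N)·x̄ₕ — weight by population share, not a simple average.
Σ Nₕx̄ₕ = 138218·498 + 17280·495 + 137935·493 + 100236·498 = 68832564 + 8553600 + 68001955 + 49917528 = 195305647.
Divide by N: 195305647 / 393669 = 496.1164... → 496.12.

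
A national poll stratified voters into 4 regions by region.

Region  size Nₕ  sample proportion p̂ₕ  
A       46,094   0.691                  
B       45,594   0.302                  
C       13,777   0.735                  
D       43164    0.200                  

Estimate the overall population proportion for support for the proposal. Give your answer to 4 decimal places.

0.4332

Wₕ = Nₕ/N with N = 148629: 0.3101, 0.3068, 0.0927, 0.2904.
p̂_st = 0.3101·0.691 + 0.3068·0.302 + 0.0927·0.735 + 0.2904·0.200 ≈ 0.433154... → 0.4332.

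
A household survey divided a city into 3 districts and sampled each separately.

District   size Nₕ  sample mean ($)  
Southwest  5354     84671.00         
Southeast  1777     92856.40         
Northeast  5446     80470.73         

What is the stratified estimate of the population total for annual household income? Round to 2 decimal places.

Southwest: 5354·84671.00 = 453328534
Southeast: 1777·92856.40 = 165005822.8
Northeast: 5446·80470.73 = 438243595.58
τ̂ = Σ Nₕx̄ₕ = 1056577952.38.

1056577952.38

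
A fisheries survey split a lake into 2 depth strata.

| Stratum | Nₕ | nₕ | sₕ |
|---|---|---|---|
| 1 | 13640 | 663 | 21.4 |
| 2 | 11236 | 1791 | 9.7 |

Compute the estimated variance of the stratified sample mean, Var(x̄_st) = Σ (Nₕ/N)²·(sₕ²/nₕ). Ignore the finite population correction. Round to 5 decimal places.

N = 24876; Wₕ = Nₕ/N.
stratum 1: (13640/24876)²·21.4²/663 = 0.20767378
stratum 2: (11236/24876)²·9.7²/1791 = 0.01071791
Sum = 0.21839169 → 0.21839.

0.21839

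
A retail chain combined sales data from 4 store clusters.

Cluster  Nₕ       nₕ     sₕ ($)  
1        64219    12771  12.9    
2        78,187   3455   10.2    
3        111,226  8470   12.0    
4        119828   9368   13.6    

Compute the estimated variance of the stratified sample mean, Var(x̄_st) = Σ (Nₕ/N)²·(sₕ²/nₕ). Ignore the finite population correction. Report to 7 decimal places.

N = 373460. Term for each stratum: Wₕ²sₕ²/nₕ.
Var(x̄_st) = 0.0003852950 + 0.0013198762 + 0.0015080076 + 0.0020326349 = 0.0052458137 → 0.0052458.

0.0052458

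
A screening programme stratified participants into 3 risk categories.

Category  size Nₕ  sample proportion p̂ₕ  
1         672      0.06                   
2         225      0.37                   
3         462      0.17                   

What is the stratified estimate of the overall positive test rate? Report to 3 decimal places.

N = 672 + 225 + 462 = 1359.
Overall proportion = Σ (Nₕ/N)·p̂ₕ.
Σ Nₕp̂ₕ = 40.32 + 83.25 + 78.54 = 202.11.
202.11 / 1359 = 0.14872... → 0.149.

0.149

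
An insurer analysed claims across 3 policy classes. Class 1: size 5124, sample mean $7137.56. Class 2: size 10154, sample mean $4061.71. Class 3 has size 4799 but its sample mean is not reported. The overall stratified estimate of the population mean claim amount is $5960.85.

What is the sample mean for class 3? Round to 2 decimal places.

N = 5124 + 10154 + 4799 = 20077.
Overall total = μ·N = 5960.85·20077 = 119675985.45.
Subtract the known strata: 5124·7137.56 + 10154·4061.71 = 77815460.78.
Remaining total for class 3: 119675985.45 − 77815460.78 = 41860524.67.
Divide by its size: 41860524.67 / 4799 = 8722.7599... → 8722.76.

8722.76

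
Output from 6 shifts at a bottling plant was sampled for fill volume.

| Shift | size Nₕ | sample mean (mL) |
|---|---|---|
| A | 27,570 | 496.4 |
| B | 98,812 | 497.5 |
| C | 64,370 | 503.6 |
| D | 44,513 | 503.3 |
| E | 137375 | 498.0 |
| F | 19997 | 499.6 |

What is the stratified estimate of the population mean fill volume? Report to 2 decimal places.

499.36

N = 392637; weights Wₕ = Nₕ/N = (0.0702, 0.2517, 0.1639, 0.1134, 0.3499, 0.0509).
x̄_st = Σ Wₕ·x̄ₕ = 0.0702·496.4 + 0.2517·497.5 + 0.1639·503.6 + 0.1134·503.3 + 0.3499·498.0 + 0.0509·499.6 ≈ 499.3622...
→ 499.36.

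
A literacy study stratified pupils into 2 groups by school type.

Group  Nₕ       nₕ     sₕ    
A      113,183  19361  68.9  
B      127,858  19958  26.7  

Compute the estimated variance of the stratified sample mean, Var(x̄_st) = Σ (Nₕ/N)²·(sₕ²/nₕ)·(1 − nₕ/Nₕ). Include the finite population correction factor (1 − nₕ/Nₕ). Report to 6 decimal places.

N = 241041; Wₕ = Nₕ/N.
group A: (113183/241041)²·68.9²/19361·(1 − 19361/113183) = 0.044814103
group B: (127858/241041)²·26.7²/19958·(1 − 19958/127858) = 0.008481507
Sum = 0.053295610 → 0.053296.

0.053296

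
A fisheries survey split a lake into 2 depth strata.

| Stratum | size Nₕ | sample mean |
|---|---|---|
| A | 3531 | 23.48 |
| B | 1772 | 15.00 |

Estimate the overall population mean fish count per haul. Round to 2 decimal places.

20.65

x̄_st = (Σ Nₕx̄ₕ) / (Σ Nₕ) = (3531·23.48 + 1772·15.00) / 5303
= 109487.88 / 5303 = 20.6464... → 20.65.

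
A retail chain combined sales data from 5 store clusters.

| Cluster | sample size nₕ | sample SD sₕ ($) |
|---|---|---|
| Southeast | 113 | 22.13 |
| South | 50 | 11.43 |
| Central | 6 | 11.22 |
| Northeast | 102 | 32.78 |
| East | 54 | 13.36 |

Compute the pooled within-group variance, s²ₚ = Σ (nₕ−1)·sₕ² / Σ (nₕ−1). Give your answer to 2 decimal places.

562.09

Degrees of freedom: 112 + 49 + 5 + 101 + 53 = 320.
Σ(nₕ−1)sₕ² = 112·489.7369 + 49·130.6449 + 5·125.8884 + 101·1074.5284 + 53·178.4896 = 179868.8921.
s²ₚ = 179868.8921 / 320 = 562.0903... → 562.09.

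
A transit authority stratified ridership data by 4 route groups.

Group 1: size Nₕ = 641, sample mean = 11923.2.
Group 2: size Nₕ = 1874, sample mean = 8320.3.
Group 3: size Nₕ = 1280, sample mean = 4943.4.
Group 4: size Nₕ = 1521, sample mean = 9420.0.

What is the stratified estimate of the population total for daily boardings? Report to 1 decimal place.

43890385.4

Estimate total by summing Nₕ·x̄ₕ over strata.
641·11923.2 + 1874·8320.3 + 1280·4943.4 + 1521·9420.0 = 7642771.2 + 15592242.2 + 6327552 + 14327820 = 43890385.4.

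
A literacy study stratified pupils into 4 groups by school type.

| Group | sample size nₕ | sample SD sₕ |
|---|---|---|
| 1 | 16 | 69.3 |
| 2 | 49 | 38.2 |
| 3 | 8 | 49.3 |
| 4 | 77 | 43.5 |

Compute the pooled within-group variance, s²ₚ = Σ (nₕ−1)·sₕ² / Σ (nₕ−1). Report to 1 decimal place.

2074.7

Degrees of freedom: 15 + 48 + 7 + 76 = 146.
Σ(nₕ−1)sₕ² = 15·4802.49 + 48·1459.24 + 7·2430.49 + 76·1892.25 = 302905.3.
s²ₚ = 302905.3 / 146 = 2074.694... → 2074.7.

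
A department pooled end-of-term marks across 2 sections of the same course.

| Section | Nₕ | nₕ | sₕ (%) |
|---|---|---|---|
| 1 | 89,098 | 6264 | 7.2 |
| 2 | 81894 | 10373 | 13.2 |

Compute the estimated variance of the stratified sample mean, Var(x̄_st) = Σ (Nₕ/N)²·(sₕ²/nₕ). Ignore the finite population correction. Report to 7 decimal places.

0.0060999

N = 170992. Term for each stratum: Wₕ²sₕ²/nₕ.
Var(x̄_st) = 0.0022469715 + 0.0038529739 = 0.0060999454 → 0.0060999.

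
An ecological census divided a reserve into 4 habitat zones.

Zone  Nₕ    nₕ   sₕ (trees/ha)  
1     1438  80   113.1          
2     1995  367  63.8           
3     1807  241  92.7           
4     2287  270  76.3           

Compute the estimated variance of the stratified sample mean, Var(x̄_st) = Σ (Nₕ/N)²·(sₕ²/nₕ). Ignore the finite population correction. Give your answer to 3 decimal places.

10.661

N = 7527. Term for each stratum: Wₕ²sₕ²/nₕ.
Var(x̄_st) = 5.835918 + 0.779143 + 2.055015 + 1.990553 = 10.660629 → 10.661.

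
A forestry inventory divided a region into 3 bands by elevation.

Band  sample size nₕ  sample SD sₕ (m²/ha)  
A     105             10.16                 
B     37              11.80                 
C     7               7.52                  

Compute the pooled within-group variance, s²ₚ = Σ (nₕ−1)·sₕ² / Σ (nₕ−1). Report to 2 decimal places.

Degrees of freedom: 104 + 36 + 6 = 146.
Σ(nₕ−1)sₕ² = 104·103.2256 + 36·139.24 + 6·56.5504 = 16087.4048.
s²ₚ = 16087.4048 / 146 = 110.1877... → 110.19.

110.19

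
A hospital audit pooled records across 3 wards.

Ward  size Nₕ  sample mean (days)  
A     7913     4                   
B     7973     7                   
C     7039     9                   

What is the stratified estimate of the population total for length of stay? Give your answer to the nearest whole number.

150814

A: 7913·4 = 31652
B: 7973·7 = 55811
C: 7039·9 = 63351
τ̂ = Σ Nₕx̄ₕ = 150814.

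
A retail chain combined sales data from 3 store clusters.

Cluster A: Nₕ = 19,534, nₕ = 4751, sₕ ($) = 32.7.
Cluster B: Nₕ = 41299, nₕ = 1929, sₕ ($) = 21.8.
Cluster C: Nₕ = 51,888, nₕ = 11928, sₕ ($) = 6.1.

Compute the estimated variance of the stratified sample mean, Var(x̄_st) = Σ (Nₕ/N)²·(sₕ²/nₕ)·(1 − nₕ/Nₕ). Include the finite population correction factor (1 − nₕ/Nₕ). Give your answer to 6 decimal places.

0.037151

N = 112721; Wₕ = Nₕ/N.
cluster A: (19534/112721)²·32.7²/4751·(1 − 4751/19534) = 0.005115105
cluster B: (41299/112721)²·21.8²/1929·(1 − 1929/41299) = 0.031526521
cluster C: (51888/112721)²·6.1²/11928·(1 − 11928/51888) = 0.000509067
Sum = 0.037150693 → 0.037151.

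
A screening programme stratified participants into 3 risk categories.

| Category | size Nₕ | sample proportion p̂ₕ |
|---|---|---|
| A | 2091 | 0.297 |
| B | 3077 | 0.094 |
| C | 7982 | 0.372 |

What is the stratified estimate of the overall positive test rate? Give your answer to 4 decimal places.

0.2950

N = 2091 + 3077 + 7982 = 13150.
Overall proportion = Σ (Nₕ/N)·p̂ₕ.
Σ Nₕp̂ₕ = 621.027 + 289.238 + 2969.304 = 3879.569.
3879.569 / 13150 = 0.295024... → 0.2950.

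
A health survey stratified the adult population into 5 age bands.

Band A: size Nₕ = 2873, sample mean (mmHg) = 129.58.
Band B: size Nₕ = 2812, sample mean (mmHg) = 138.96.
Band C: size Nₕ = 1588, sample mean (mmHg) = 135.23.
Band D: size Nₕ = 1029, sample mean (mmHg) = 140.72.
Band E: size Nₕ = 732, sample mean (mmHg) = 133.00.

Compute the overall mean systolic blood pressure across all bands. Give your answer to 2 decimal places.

N = 9034; weights Wₕ = Nₕ/N = (0.3180, 0.3113, 0.1758, 0.1139, 0.0810).
x̄_st = Σ Wₕ·x̄ₕ = 0.3180·129.58 + 0.3113·138.96 + 0.1758·135.23 + 0.1139·140.72 + 0.0810·133.00 ≈ 135.0389...
→ 135.04.

135.04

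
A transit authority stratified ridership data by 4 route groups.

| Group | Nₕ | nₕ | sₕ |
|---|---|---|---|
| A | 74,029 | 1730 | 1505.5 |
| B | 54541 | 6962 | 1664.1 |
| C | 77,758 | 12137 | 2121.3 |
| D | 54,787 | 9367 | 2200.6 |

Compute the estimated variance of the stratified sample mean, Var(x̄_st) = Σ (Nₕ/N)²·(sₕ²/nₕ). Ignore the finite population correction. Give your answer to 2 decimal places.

N = 261115. Term for each stratum: Wₕ²sₕ²/nₕ.
Var(x̄_st) = 105.30659 + 17.35431 + 32.87906 + 22.76004 = 178.30000 → 178.30.

178.30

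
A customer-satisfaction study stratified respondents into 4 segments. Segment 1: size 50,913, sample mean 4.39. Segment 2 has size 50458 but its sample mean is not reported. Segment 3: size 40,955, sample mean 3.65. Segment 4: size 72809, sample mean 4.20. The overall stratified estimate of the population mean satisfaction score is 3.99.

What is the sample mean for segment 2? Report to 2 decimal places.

Σ Nₕx̄ₕ = N·μ, so 50458·x̄_2 = 215135·3.99 − (50913·4.39 + 40955·3.65 + 72809·4.20).
= 858388.65 − 678791.62 = 179597.03.
x̄_2 = 179597.03 / 50458 = 3.5593... → 3.56.

3.56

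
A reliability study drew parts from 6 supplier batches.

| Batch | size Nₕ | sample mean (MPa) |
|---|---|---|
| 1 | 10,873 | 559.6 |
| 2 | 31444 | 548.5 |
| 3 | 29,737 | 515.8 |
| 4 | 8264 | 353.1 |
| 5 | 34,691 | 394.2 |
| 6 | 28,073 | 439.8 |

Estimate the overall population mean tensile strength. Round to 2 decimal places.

472.52

N = 143082; weights Wₕ = Nₕ/N = (0.0760, 0.2198, 0.2078, 0.0578, 0.2425, 0.1962).
x̄_st = Σ Wₕ·x̄ₕ = 0.0760·559.6 + 0.2198·548.5 + 0.2078·515.8 + 0.0578·353.1 + 0.2425·394.2 + 0.1962·439.8 ≈ 472.5236...
→ 472.52.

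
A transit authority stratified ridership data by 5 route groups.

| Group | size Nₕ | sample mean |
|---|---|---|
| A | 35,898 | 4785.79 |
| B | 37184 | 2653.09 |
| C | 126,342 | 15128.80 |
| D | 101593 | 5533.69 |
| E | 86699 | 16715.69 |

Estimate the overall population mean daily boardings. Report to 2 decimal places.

10815.32

N = 35898 + 37184 + 126342 + 101593 + 86699 = 387716.
Weight each subgroup mean by Nₕ/N and sum.
Σ Nₕx̄ₕ = 35898·4785.79 + 37184·2653.09 + 126342·15128.80 + 101593·5533.69 + 86699·16715.69 = 171800289.42 + 98652498.56 + 1911402849.6 + 562184168.17 + 1449233607.31 = 4193273413.06.
Divide by N: 4193273413.06 / 387716 = 10815.3221... → 10815.32.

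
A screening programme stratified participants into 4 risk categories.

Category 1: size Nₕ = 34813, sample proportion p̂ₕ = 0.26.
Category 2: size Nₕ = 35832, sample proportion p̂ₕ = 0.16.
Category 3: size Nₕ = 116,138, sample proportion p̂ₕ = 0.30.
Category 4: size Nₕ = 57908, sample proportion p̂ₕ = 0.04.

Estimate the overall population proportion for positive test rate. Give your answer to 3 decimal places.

0.212

N = 34813 + 35832 + 116138 + 57908 = 244691.
Overall proportion = Σ (Nₕ/N)·p̂ₕ.
Σ Nₕp̂ₕ = 9051.38 + 5733.12 + 34841.4 + 2316.32 = 51942.22.
51942.22 / 244691 = 0.21228... → 0.212.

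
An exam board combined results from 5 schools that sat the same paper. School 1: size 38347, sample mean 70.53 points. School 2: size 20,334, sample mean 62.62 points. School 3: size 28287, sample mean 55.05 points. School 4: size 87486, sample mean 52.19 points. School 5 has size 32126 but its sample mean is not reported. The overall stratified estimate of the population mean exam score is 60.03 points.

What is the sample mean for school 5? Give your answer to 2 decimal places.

71.59

Σ Nₕx̄ₕ = N·μ, so 32126·x̄_5 = 206580·60.03 − (38347·70.53 + 20334·62.62 + 28287·55.05 + 87486·52.19).
= 12400997.4 − 10101022.68 = 2299974.72.
x̄_5 = 2299974.72 / 32126 = 71.5923... → 71.59.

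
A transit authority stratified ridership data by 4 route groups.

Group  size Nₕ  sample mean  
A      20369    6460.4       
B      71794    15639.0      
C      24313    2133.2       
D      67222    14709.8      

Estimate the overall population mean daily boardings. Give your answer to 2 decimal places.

12493.68

N = 183698; weights Wₕ = Nₕ/N = (0.1109, 0.3908, 0.1324, 0.3659).
x̄_st = Σ Wₕ·x̄ₕ = 0.1109·6460.4 + 0.3908·15639.0 + 0.1324·2133.2 + 0.3659·14709.8 ≈ 12493.6849...
→ 12493.68.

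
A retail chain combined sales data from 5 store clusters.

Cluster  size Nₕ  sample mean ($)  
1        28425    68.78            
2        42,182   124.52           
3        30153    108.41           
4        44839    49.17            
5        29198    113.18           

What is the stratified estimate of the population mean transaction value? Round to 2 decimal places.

N = 174797; weights Wₕ = Nₕ/N = (0.1626, 0.2413, 0.1725, 0.2565, 0.1670).
x̄_st = Σ Wₕ·x̄ₕ = 0.1626·68.78 + 0.2413·124.52 + 0.1725·108.41 + 0.2565·49.17 + 0.1670·113.18 ≈ 91.4537...
→ 91.45.

91.45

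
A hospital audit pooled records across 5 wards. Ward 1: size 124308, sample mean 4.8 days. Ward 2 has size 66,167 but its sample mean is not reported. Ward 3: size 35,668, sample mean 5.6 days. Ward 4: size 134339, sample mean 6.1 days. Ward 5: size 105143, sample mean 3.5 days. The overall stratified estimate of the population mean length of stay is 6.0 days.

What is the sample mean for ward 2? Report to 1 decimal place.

12.2

Σ Nₕx̄ₕ = N·μ, so 66167·x̄_2 = 465625·6.0 − (124308·4.8 + 35668·5.6 + 134339·6.1 + 105143·3.5).
= 2793750 − 1983887.6 = 809862.4.
x̄_2 = 809862.4 / 66167 = 12.240... → 12.2.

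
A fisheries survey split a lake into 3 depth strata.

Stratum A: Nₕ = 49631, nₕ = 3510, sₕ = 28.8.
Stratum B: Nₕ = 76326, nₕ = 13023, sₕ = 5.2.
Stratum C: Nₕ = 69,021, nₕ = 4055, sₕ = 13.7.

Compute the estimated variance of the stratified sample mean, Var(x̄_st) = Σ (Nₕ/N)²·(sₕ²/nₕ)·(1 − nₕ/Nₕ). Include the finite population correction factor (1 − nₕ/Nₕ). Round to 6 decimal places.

N = 194978; Wₕ = Nₕ/N.
stratum A: (49631/194978)²·28.8²/3510·(1 − 3510/49631) = 0.014228476
stratum B: (76326/194978)²·5.2²/13023·(1 − 13023/76326) = 0.000263889
stratum C: (69021/194978)²·13.7²/4055·(1 − 4055/69021) = 0.005459419
Sum = 0.019951784 → 0.019952.

0.019952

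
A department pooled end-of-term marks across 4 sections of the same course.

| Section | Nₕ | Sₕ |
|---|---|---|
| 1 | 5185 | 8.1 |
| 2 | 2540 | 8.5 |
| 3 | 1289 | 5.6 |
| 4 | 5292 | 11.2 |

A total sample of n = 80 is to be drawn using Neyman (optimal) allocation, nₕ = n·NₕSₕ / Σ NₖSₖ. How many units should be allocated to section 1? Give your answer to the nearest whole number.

Σ NₕSₕ = 5185·8.1 + 2540·8.5 + 1289·5.6 + 5292·11.2 = 130077.3.
Share for 1: 41998.5/130077.3 = 0.32287.
n_1 = 80 × 0.32287 = 25.830... → 26.

26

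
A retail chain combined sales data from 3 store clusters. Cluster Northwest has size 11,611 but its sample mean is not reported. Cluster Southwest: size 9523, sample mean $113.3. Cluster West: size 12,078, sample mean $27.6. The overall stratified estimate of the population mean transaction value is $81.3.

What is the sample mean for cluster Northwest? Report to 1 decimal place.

N = 11611 + 9523 + 12078 = 33212.
Overall total = μ·N = 81.3·33212 = 2700135.6.
Subtract the known strata: 9523·113.3 + 12078·27.6 = 1412308.7.
Remaining total for cluster Northwest: 2700135.6 − 1412308.7 = 1287826.9.
Divide by its size: 1287826.9 / 11611 = 110.914... → 110.9.

110.9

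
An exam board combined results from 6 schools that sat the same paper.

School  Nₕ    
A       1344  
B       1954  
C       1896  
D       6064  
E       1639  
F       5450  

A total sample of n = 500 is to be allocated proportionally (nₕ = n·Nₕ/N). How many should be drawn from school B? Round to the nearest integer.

53

N = 1344 + 1954 + 1896 + 6064 + 1639 + 5450 = 18347.
n_B = 500·1954/18347 = 53.251... → 53.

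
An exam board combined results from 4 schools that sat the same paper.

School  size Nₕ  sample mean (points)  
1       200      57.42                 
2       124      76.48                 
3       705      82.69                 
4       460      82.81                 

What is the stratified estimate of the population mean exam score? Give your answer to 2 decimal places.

x̄_st = (Σ Nₕx̄ₕ) / (Σ Nₕ) = (200·57.42 + 124·76.48 + 705·82.69 + 460·82.81) / 1489
= 117356.57 / 1489 = 78.8157... → 78.82.

78.82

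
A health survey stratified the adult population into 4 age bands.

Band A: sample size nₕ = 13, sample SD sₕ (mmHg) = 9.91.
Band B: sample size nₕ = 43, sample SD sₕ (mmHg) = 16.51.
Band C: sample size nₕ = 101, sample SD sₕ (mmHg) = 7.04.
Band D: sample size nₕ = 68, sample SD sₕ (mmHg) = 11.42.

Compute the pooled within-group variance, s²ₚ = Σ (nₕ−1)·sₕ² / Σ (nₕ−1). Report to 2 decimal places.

A: (13−1)·9.91² = 12·98.2081 = 1178.4972
B: (43−1)·16.51² = 42·272.5801 = 11448.3642
C: (101−1)·7.04² = 100·49.5616 = 4956.16
D: (68−1)·11.42² = 67·130.4164 = 8737.8988
Numerator = 26320.9202; denominator = Σ(nₕ−1) = 221.
s²ₚ = 26320.9202/221 = 119.0992... → 119.10.

119.10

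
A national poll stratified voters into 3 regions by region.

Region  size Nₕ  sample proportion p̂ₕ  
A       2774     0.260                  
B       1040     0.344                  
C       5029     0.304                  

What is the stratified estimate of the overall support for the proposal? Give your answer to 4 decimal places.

N = 2774 + 1040 + 5029 = 8843.
Overall proportion = Σ (Nₕ/N)·p̂ₕ.
Σ Nₕp̂ₕ = 721.24 + 357.76 + 1528.816 = 2607.816.
2607.816 / 8843 = 0.294902... → 0.2949.

0.2949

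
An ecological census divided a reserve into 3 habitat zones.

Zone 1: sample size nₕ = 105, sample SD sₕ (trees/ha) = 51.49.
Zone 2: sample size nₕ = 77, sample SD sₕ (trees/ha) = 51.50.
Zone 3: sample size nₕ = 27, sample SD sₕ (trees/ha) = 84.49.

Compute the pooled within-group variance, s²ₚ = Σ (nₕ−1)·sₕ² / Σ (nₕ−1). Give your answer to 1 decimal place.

Degrees of freedom: 104 + 76 + 26 = 206.
Σ(nₕ−1)sₕ² = 104·2651.2201 + 76·2652.25 + 26·7138.5601 = 662900.453.
s²ₚ = 662900.453 / 206 = 3217.963... → 3218.0.

3218.0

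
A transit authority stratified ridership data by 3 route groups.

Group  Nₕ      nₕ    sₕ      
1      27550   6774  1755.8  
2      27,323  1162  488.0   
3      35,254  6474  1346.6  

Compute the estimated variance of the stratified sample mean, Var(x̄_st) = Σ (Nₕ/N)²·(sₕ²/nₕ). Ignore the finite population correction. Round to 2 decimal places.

N = 90127; Wₕ = Nₕ/N.
group 1: (27550/90127)²·1755.8²/6774 = 42.52441
group 2: (27323/90127)²·488.0²/1162 = 18.83564
group 3: (35254/90127)²·1346.6²/6474 = 42.85599
Sum = 104.21604 → 104.22.

104.22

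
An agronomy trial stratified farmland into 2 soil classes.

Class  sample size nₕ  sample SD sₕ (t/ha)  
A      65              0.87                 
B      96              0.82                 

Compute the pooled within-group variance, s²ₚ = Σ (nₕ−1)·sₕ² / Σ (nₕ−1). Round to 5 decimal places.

Degrees of freedom: 64 + 95 = 159.
Σ(nₕ−1)sₕ² = 64·0.7569 + 95·0.6724 = 112.3196.
s²ₚ = 112.3196 / 159 = 0.7064126... → 0.70641.

0.70641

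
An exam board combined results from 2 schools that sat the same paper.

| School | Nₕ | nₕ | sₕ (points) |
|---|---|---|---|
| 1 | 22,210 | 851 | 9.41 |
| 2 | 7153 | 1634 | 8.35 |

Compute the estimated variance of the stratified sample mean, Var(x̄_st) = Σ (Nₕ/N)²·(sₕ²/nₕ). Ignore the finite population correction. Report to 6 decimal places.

N = 29363; Wₕ = Nₕ/N.
school 1: (22210/29363)²·9.41²/851 = 0.059531380
school 2: (7153/29363)²·8.35²/1634 = 0.002532191
Sum = 0.062063572 → 0.062064.

0.062064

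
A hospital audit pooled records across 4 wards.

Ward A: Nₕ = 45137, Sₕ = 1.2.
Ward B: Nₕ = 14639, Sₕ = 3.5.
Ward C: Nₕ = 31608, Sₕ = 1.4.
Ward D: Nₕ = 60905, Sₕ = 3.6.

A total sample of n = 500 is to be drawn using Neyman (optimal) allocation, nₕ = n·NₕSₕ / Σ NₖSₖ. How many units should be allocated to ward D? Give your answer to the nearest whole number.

297

A: NₕSₕ = 45137·1.2 = 54164.4
B: NₕSₕ = 14639·3.5 = 51236.5
C: NₕSₕ = 31608·1.4 = 44251.2
D: NₕSₕ = 60905·3.6 = 219258
Σ NₕSₕ = 368910.1.
n_D = 500·219258/368910.1 = 297.170... → 297.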